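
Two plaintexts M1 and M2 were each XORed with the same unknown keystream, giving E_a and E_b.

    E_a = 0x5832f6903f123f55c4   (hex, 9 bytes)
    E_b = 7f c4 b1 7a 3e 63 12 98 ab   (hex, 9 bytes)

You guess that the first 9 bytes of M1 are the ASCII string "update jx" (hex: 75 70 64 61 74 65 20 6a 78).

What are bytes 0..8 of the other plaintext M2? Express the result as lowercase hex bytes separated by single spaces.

52 86 23 8b 75 14 0d a7 17

First, E_a ⊕ E_b = (M1 ⊕ K) ⊕ (M2 ⊕ K) = M1 ⊕ M2, so the key drops out. Then M2 = (M1 ⊕ M2) ⊕ M1 over the first 9 bytes.
byte 0: (58 ^ 7f) ^ 75 = 27 ^ 75 = 52
byte 1: (32 ^ c4) ^ 70 = f6 ^ 70 = 86
byte 2: (f6 ^ b1) ^ 64 = 47 ^ 64 = 23
byte 3: (90 ^ 7a) ^ 61 = ea ^ 61 = 8b
byte 4: (3f ^ 3e) ^ 74 = 01 ^ 74 = 75
byte 5: (12 ^ 63) ^ 65 = 71 ^ 65 = 14
byte 6: (3f ^ 12) ^ 20 = 2d ^ 20 = 0d
byte 7: (55 ^ 98) ^ 6a = cd ^ 6a = a7
byte 8: (c4 ^ ab) ^ 78 = 6f ^ 78 = 17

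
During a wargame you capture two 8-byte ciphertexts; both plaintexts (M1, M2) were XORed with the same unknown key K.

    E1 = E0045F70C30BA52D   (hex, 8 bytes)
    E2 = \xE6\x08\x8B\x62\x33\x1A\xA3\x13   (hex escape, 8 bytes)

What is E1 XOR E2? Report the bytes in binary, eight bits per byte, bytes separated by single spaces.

E1 ⊕ E2 = (M1 ⊕ K) ⊕ (M2 ⊕ K) = M1 ⊕ M2 — the shared key cancels under XOR.
e0 ⊕ e6 = 06
04 ⊕ 08 = 0c
5f ⊕ 8b = d4
70 ⊕ 62 = 12
c3 ⊕ 33 = f0
0b ⊕ 1a = 11
a5 ⊕ a3 = 06
2d ⊕ 13 = 3e

00000110 00001100 11010100 00010010 11110000 00010001 00000110 00111110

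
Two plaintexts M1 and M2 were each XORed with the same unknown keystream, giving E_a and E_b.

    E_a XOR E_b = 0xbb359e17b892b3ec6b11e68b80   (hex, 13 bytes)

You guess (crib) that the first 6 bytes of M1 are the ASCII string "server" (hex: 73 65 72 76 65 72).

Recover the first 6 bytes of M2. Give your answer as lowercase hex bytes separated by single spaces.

c8 50 ec 61 dd e0

Since E_a ⊕ E_b = M1 ⊕ M2, XORing with the guessed M1 bytes yields the corresponding M2 bytes: M2 = (E_a ⊕ E_b) ⊕ M1.
bb ⊕ 73 = c8
35 ⊕ 65 = 50
9e ⊕ 72 = ec
17 ⊕ 76 = 61
b8 ⊕ 65 = dd
92 ⊕ 72 = e0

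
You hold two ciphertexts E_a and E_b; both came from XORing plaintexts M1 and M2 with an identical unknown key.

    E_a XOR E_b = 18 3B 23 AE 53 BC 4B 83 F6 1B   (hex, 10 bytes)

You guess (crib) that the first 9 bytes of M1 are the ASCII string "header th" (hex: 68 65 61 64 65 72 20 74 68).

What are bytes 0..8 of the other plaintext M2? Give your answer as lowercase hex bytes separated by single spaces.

70 5e 42 ca 36 ce 6b f7 9e

Since E_a ⊕ E_b = M1 ⊕ M2, XORing with the guessed M1 bytes yields the corresponding M2 bytes: M2 = (E_a ⊕ E_b) ⊕ M1.
18 ^ 68 = 70
3b ^ 65 = 5e
23 ^ 61 = 42
ae ^ 64 = ca
53 ^ 65 = 36
bc ^ 72 = ce
4b ^ 20 = 6b
83 ^ 74 = f7
f6 ^ 68 = 9e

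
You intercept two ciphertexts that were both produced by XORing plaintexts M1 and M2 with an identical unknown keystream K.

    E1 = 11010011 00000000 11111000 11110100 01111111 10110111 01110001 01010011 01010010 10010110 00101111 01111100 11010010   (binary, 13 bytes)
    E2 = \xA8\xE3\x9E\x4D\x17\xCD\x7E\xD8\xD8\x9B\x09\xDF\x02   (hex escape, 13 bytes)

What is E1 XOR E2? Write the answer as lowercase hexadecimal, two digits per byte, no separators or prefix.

E1 ⊕ E2 = (M1 ⊕ K) ⊕ (M2 ⊕ K) = M1 ⊕ M2 — the shared key cancels under XOR.
byte 0: d3 ^ a8 = 7b
byte 1: 00 ^ e3 = e3
byte 2: f8 ^ 9e = 66
byte 3: f4 ^ 4d = b9
byte 4: 7f ^ 17 = 68
byte 5: b7 ^ cd = 7a
byte 6: 71 ^ 7e = 0f
byte 7: 53 ^ d8 = 8b
byte 8: 52 ^ d8 = 8a
byte 9: 96 ^ 9b = 0d
byte 10: 2f ^ 09 = 26
byte 11: 7c ^ df = a3
byte 12: d2 ^ 02 = d0

7be366b9687a0f8b8a0d26a3d0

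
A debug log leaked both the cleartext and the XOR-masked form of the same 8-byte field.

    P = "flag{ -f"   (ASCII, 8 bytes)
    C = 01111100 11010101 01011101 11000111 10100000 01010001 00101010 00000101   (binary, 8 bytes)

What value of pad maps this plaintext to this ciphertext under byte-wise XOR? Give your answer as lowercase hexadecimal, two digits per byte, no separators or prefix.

Since C = P ⊕ pad, XORing both sides with P gives pad = P ⊕ C.
byte 0: 01100110 xor 01111100 = 00011010
byte 1: 01101100 xor 11010101 = 10111001
byte 2: 01100001 xor 01011101 = 00111100
byte 3: 01100111 xor 11000111 = 10100000
byte 4: 01111011 xor 10100000 = 11011011
byte 5: 00100000 xor 01010001 = 01110001
byte 6: 00101101 xor 00101010 = 00000111
byte 7: 01100110 xor 00000101 = 01100011

1ab93ca0db710763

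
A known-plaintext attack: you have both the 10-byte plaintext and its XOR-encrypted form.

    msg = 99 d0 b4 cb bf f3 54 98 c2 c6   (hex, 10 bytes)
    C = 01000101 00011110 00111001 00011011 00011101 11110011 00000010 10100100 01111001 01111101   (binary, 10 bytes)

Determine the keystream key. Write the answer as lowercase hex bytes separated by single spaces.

Since C = msg ⊕ key, XORing both sides with msg gives key = msg ⊕ C.
153 xor  69 = 220
208 xor  30 = 206
180 xor  57 = 141
203 xor  27 = 208
191 xor  29 = 162
243 xor 243 =   0
 84 xor   2 =  86
152 xor 164 =  60
194 xor 121 = 187
198 xor 125 = 187

dc ce 8d d0 a2 00 56 3c bb bb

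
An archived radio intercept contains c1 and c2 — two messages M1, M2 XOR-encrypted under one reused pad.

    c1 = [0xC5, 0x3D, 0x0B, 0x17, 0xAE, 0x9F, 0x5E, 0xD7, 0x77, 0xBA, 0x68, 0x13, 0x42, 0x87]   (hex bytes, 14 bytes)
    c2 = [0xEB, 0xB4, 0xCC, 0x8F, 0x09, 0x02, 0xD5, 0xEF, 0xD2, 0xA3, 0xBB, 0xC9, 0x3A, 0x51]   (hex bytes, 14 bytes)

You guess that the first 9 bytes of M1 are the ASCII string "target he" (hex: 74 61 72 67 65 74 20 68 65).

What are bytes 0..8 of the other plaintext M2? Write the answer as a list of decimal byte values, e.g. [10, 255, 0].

First, c1 ⊕ c2 = (M1 ⊕ K) ⊕ (M2 ⊕ K) = M1 ⊕ M2, so the key drops out. Then M2 = (M1 ⊕ M2) ⊕ M1 over the first 9 bytes.
byte 0: (c5 XOR eb) XOR 74 = 2e XOR 74 = 5a
byte 1: (3d XOR b4) XOR 61 = 89 XOR 61 = e8
byte 2: (0b XOR cc) XOR 72 = c7 XOR 72 = b5
byte 3: (17 XOR 8f) XOR 67 = 98 XOR 67 = ff
byte 4: (ae XOR 09) XOR 65 = a7 XOR 65 = c2
byte 5: (9f XOR 02) XOR 74 = 9d XOR 74 = e9
byte 6: (5e XOR d5) XOR 20 = 8b XOR 20 = ab
byte 7: (d7 XOR ef) XOR 68 = 38 XOR 68 = 50
byte 8: (77 XOR d2) XOR 65 = a5 XOR 65 = c0

[90, 232, 181, 255, 194, 233, 171, 80, 192]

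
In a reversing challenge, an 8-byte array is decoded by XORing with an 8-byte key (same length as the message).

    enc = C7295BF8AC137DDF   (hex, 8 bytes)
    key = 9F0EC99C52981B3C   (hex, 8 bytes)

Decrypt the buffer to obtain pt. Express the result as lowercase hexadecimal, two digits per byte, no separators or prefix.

58279264fe8b66e3

byte 0: c7 xor 9f = 58
byte 1: 29 xor 0e = 27
byte 2: 5b xor c9 = 92
byte 3: f8 xor 9c = 64
byte 4: ac xor 52 = fe
byte 5: 13 xor 98 = 8b
byte 6: 7d xor 1b = 66
byte 7: df xor 3c = e3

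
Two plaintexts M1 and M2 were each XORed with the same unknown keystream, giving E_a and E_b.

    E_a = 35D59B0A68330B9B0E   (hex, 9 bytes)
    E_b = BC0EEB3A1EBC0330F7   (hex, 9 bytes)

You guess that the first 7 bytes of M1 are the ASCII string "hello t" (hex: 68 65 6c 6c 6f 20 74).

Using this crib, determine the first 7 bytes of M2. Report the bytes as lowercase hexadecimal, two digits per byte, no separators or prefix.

First, E_a ⊕ E_b = (M1 ⊕ K) ⊕ (M2 ⊕ K) = M1 ⊕ M2, so the key drops out. Then M2 = (M1 ⊕ M2) ⊕ M1 over the first 7 bytes.
byte 0: (35 XOR bc) XOR 68 = 89 XOR 68 = e1
byte 1: (d5 XOR 0e) XOR 65 = db XOR 65 = be
byte 2: (9b XOR eb) XOR 6c = 70 XOR 6c = 1c
byte 3: (0a XOR 3a) XOR 6c = 30 XOR 6c = 5c
byte 4: (68 XOR 1e) XOR 6f = 76 XOR 6f = 19
byte 5: (33 XOR bc) XOR 20 = 8f XOR 20 = af
byte 6: (0b XOR 03) XOR 74 = 08 XOR 74 = 7c

e1be1c5c19af7c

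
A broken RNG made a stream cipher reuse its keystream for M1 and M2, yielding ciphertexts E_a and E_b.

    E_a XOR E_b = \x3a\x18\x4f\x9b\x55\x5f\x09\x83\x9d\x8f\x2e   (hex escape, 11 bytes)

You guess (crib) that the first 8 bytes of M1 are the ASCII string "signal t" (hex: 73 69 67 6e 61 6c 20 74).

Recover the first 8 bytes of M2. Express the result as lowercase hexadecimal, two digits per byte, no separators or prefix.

Since E_a ⊕ E_b = M1 ⊕ M2, XORing with the guessed M1 bytes yields the corresponding M2 bytes: M2 = (E_a ⊕ E_b) ⊕ M1.
byte 0: 3a xor 73 = 49
byte 1: 18 xor 69 = 71
byte 2: 4f xor 67 = 28
byte 3: 9b xor 6e = f5
byte 4: 55 xor 61 = 34
byte 5: 5f xor 6c = 33
byte 6: 09 xor 20 = 29
byte 7: 83 xor 74 = f7

497128f5343329f7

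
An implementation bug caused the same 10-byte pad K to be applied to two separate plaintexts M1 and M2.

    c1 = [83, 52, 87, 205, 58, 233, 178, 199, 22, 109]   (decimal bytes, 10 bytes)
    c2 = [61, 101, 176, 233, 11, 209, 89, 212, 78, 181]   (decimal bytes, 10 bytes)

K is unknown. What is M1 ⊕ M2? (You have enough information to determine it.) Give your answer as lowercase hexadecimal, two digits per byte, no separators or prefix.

6e51e7243138eb1358d8

c1 ⊕ c2 = (M1 ⊕ K) ⊕ (M2 ⊕ K) = M1 ⊕ M2 — the shared key cancels under XOR.
byte 0:  83 XOR  61 = 110
byte 1:  52 XOR 101 =  81
byte 2:  87 XOR 176 = 231
byte 3: 205 XOR 233 =  36
byte 4:  58 XOR  11 =  49
byte 5: 233 XOR 209 =  56
byte 6: 178 XOR  89 = 235
byte 7: 199 XOR 212 =  19
byte 8:  22 XOR  78 =  88
byte 9: 109 XOR 181 = 216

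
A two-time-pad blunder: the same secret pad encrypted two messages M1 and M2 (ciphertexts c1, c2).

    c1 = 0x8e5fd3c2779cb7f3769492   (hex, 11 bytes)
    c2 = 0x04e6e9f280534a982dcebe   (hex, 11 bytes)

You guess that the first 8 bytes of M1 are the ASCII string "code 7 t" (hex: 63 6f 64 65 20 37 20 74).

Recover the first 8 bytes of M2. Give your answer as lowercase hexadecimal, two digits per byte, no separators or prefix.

e9d65e55d7f8dd1f

First, c1 ⊕ c2 = (M1 ⊕ K) ⊕ (M2 ⊕ K) = M1 ⊕ M2, so the key drops out. Then M2 = (M1 ⊕ M2) ⊕ M1 over the first 8 bytes.
byte 0: (8e ^ 04) ^ 63 = 8a ^ 63 = e9
byte 1: (5f ^ e6) ^ 6f = b9 ^ 6f = d6
byte 2: (d3 ^ e9) ^ 64 = 3a ^ 64 = 5e
byte 3: (c2 ^ f2) ^ 65 = 30 ^ 65 = 55
byte 4: (77 ^ 80) ^ 20 = f7 ^ 20 = d7
byte 5: (9c ^ 53) ^ 37 = cf ^ 37 = f8
byte 6: (b7 ^ 4a) ^ 20 = fd ^ 20 = dd
byte 7: (f3 ^ 98) ^ 74 = 6b ^ 74 = 1f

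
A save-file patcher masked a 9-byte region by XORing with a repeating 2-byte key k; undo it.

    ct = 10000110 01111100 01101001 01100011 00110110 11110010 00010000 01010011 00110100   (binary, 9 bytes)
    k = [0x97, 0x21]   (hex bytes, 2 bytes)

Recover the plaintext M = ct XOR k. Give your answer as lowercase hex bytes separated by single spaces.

11 5d fe 42 a1 d3 87 72 a3

The 2-byte key repeats, so the effective keystream is 97 21 97 21 97 21 97 21 97.
byte 0: 86 XOR 97 = 11
byte 1: 7c XOR 21 = 5d
byte 2: 69 XOR 97 = fe
byte 3: 63 XOR 21 = 42
byte 4: 36 XOR 97 = a1
byte 5: f2 XOR 21 = d3
byte 6: 10 XOR 97 = 87
byte 7: 53 XOR 21 = 72
byte 8: 34 XOR 97 = a3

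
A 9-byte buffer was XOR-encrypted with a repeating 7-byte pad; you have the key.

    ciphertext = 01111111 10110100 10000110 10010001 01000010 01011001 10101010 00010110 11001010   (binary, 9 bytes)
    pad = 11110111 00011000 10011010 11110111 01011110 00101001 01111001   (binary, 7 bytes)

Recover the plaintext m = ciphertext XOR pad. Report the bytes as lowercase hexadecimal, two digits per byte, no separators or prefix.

88ac1c661c70d3e1d2

The 7-byte key repeats, so the effective keystream is f7 18 9a f7 5e 29 79 f7 18.
byte 0: 7f XOR f7 = 88
byte 1: b4 XOR 18 = ac
byte 2: 86 XOR 9a = 1c
byte 3: 91 XOR f7 = 66
byte 4: 42 XOR 5e = 1c
byte 5: 59 XOR 29 = 70
byte 6: aa XOR 79 = d3
byte 7: 16 XOR f7 = e1
byte 8: ca XOR 18 = d2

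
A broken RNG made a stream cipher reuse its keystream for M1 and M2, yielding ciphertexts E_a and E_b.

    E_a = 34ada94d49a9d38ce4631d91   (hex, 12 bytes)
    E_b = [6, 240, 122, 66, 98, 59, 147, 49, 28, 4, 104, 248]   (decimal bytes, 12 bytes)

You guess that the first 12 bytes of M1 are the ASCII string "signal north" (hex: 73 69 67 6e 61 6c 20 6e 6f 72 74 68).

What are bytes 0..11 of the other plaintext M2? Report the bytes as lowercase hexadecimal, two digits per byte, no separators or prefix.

First, E_a ⊕ E_b = (M1 ⊕ K) ⊕ (M2 ⊕ K) = M1 ⊕ M2, so the key drops out. Then M2 = (M1 ⊕ M2) ⊕ M1 over the first 12 bytes.
byte 0: (34 XOR 06) XOR 73 = 32 XOR 73 = 41
byte 1: (ad XOR f0) XOR 69 = 5d XOR 69 = 34
byte 2: (a9 XOR 7a) XOR 67 = d3 XOR 67 = b4
byte 3: (4d XOR 42) XOR 6e = 0f XOR 6e = 61
byte 4: (49 XOR 62) XOR 61 = 2b XOR 61 = 4a
byte 5: (a9 XOR 3b) XOR 6c = 92 XOR 6c = fe
byte 6: (d3 XOR 93) XOR 20 = 40 XOR 20 = 60
byte 7: (8c XOR 31) XOR 6e = bd XOR 6e = d3
byte 8: (e4 XOR 1c) XOR 6f = f8 XOR 6f = 97
byte 9: (63 XOR 04) XOR 72 = 67 XOR 72 = 15
byte 10: (1d XOR 68) XOR 74 = 75 XOR 74 = 01
byte 11: (91 XOR f8) XOR 68 = 69 XOR 68 = 01

4134b4614afe60d397150101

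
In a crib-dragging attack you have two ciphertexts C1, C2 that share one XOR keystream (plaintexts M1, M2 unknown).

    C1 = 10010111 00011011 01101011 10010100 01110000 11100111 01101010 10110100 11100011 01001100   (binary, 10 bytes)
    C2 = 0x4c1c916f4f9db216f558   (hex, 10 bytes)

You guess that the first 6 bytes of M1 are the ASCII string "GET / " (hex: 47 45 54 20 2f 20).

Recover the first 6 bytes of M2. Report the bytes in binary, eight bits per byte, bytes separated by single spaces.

10011100 01000010 10101110 11011011 00010000 01011010

First, C1 ⊕ C2 = (M1 ⊕ K) ⊕ (M2 ⊕ K) = M1 ⊕ M2, so the key drops out. Then M2 = (M1 ⊕ M2) ⊕ M1 over the first 6 bytes.
byte 0: (97 ⊕ 4c) ⊕ 47 = db ⊕ 47 = 9c
byte 1: (1b ⊕ 1c) ⊕ 45 = 07 ⊕ 45 = 42
byte 2: (6b ⊕ 91) ⊕ 54 = fa ⊕ 54 = ae
byte 3: (94 ⊕ 6f) ⊕ 20 = fb ⊕ 20 = db
byte 4: (70 ⊕ 4f) ⊕ 2f = 3f ⊕ 2f = 10
byte 5: (e7 ⊕ 9d) ⊕ 20 = 7a ⊕ 20 = 5a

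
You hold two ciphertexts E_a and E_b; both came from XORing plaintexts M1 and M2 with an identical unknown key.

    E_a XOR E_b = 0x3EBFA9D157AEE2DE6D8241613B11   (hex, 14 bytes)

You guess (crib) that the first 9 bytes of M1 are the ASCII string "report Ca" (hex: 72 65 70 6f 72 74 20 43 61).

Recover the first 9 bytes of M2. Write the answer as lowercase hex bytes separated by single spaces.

Since E_a ⊕ E_b = M1 ⊕ M2, XORing with the guessed M1 bytes yields the corresponding M2 bytes: M2 = (E_a ⊕ E_b) ⊕ M1.
00111110 ⊕ 01110010 = 01001100
10111111 ⊕ 01100101 = 11011010
10101001 ⊕ 01110000 = 11011001
11010001 ⊕ 01101111 = 10111110
01010111 ⊕ 01110010 = 00100101
10101110 ⊕ 01110100 = 11011010
11100010 ⊕ 00100000 = 11000010
11011110 ⊕ 01000011 = 10011101
01101101 ⊕ 01100001 = 00001100

4c da d9 be 25 da c2 9d 0c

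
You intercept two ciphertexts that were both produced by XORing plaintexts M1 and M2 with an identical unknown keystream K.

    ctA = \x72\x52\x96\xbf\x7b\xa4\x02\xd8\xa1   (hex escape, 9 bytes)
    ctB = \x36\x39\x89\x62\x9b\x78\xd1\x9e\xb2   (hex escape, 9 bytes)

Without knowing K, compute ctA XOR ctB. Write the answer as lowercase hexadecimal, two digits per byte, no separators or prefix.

446b1fdde0dcd34613

ctA ⊕ ctB = (M1 ⊕ K) ⊕ (M2 ⊕ K) = M1 ⊕ M2 — the shared key cancels under XOR.
114 xor  54 =  68
 82 xor  57 = 107
150 xor 137 =  31
191 xor  98 = 221
123 xor 155 = 224
164 xor 120 = 220
  2 xor 209 = 211
216 xor 158 =  70
161 xor 178 =  19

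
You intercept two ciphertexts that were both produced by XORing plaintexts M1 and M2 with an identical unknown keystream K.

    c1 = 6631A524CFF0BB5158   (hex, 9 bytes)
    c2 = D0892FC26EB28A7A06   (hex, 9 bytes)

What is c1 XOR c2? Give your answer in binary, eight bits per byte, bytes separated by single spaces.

c1 ⊕ c2 = (M1 ⊕ K) ⊕ (M2 ⊕ K) = M1 ⊕ M2 — the shared key cancels under XOR.
66 XOR d0 = b6
31 XOR 89 = b8
a5 XOR 2f = 8a
24 XOR c2 = e6
cf XOR 6e = a1
f0 XOR b2 = 42
bb XOR 8a = 31
51 XOR 7a = 2b
58 XOR 06 = 5e

10110110 10111000 10001010 11100110 10100001 01000010 00110001 00101011 01011110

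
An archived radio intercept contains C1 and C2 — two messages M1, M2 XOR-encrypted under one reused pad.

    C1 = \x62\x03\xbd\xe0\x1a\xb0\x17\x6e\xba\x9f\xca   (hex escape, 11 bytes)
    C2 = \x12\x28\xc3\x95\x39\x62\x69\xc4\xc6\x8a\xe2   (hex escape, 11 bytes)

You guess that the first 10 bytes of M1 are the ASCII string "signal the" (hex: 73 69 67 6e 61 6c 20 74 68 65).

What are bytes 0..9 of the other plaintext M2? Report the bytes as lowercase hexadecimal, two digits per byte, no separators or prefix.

First, C1 ⊕ C2 = (M1 ⊕ K) ⊕ (M2 ⊕ K) = M1 ⊕ M2, so the key drops out. Then M2 = (M1 ⊕ M2) ⊕ M1 over the first 10 bytes.
byte 0: (62 XOR 12) XOR 73 = 70 XOR 73 = 03
byte 1: (03 XOR 28) XOR 69 = 2b XOR 69 = 42
byte 2: (bd XOR c3) XOR 67 = 7e XOR 67 = 19
byte 3: (e0 XOR 95) XOR 6e = 75 XOR 6e = 1b
byte 4: (1a XOR 39) XOR 61 = 23 XOR 61 = 42
byte 5: (b0 XOR 62) XOR 6c = d2 XOR 6c = be
byte 6: (17 XOR 69) XOR 20 = 7e XOR 20 = 5e
byte 7: (6e XOR c4) XOR 74 = aa XOR 74 = de
byte 8: (ba XOR c6) XOR 68 = 7c XOR 68 = 14
byte 9: (9f XOR 8a) XOR 65 = 15 XOR 65 = 70

0342191b42be5ede1470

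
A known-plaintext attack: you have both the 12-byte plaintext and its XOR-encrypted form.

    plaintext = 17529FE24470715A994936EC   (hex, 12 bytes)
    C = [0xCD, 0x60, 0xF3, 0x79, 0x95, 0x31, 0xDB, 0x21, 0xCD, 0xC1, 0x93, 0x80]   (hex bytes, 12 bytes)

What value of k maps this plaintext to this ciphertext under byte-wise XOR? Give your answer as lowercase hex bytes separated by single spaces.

Since C = plaintext ⊕ k, XORing both sides with plaintext gives k = plaintext ⊕ C.
17 ⊕ cd = da
52 ⊕ 60 = 32
9f ⊕ f3 = 6c
e2 ⊕ 79 = 9b
44 ⊕ 95 = d1
70 ⊕ 31 = 41
71 ⊕ db = aa
5a ⊕ 21 = 7b
99 ⊕ cd = 54
49 ⊕ c1 = 88
36 ⊕ 93 = a5
ec ⊕ 80 = 6c

da 32 6c 9b d1 41 aa 7b 54 88 a5 6c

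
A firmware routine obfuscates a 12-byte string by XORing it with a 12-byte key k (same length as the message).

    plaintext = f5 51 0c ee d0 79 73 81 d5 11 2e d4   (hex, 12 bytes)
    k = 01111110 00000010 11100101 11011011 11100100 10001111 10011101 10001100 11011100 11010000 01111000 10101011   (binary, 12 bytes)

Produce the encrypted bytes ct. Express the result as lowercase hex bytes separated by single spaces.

f5 xor 7e = 8b
51 xor 02 = 53
0c xor e5 = e9
ee xor db = 35
d0 xor e4 = 34
79 xor 8f = f6
73 xor 9d = ee
81 xor 8c = 0d
d5 xor dc = 09
11 xor d0 = c1
2e xor 78 = 56
d4 xor ab = 7f

8b 53 e9 35 34 f6 ee 0d 09 c1 56 7f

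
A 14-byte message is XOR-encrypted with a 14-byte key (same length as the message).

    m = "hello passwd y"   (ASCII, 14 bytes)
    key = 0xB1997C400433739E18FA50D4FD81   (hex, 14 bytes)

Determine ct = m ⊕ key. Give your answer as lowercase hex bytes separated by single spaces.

d9 fc 10 2c 6b 13 03 ff 6b 89 27 b0 dd f8

XOR is its own inverse, so applying the key byte-wise gives the result directly.
104 ^ 177 = 217
101 ^ 153 = 252
108 ^ 124 =  16
108 ^  64 =  44
111 ^   4 = 107
 32 ^  51 =  19
112 ^ 115 =   3
 97 ^ 158 = 255
115 ^  24 = 107
115 ^ 250 = 137
119 ^  80 =  39
100 ^ 212 = 176
 32 ^ 253 = 221
121 ^ 129 = 248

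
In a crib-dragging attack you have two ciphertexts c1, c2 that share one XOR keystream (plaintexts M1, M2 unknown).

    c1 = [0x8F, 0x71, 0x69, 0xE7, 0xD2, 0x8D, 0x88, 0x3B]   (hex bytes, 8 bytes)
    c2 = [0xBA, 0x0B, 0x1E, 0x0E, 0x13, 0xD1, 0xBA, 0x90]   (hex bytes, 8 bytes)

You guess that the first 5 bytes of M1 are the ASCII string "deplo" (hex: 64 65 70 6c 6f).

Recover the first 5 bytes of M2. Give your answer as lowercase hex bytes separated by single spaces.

51 1f 07 85 ae

First, c1 ⊕ c2 = (M1 ⊕ K) ⊕ (M2 ⊕ K) = M1 ⊕ M2, so the key drops out. Then M2 = (M1 ⊕ M2) ⊕ M1 over the first 5 bytes.
byte 0: (8f xor ba) xor 64 = 35 xor 64 = 51
byte 1: (71 xor 0b) xor 65 = 7a xor 65 = 1f
byte 2: (69 xor 1e) xor 70 = 77 xor 70 = 07
byte 3: (e7 xor 0e) xor 6c = e9 xor 6c = 85
byte 4: (d2 xor 13) xor 6f = c1 xor 6f = ae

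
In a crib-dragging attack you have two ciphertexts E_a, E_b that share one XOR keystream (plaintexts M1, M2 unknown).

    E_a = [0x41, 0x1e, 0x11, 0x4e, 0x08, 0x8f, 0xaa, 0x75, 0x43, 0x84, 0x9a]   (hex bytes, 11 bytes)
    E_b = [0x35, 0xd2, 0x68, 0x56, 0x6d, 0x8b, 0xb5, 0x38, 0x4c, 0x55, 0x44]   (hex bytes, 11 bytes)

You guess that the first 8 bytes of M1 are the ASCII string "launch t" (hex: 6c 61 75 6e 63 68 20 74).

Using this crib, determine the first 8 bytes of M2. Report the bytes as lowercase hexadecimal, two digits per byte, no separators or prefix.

First, E_a ⊕ E_b = (M1 ⊕ K) ⊕ (M2 ⊕ K) = M1 ⊕ M2, so the key drops out. Then M2 = (M1 ⊕ M2) ⊕ M1 over the first 8 bytes.
byte 0: (41 ^ 35) ^ 6c = 74 ^ 6c = 18
byte 1: (1e ^ d2) ^ 61 = cc ^ 61 = ad
byte 2: (11 ^ 68) ^ 75 = 79 ^ 75 = 0c
byte 3: (4e ^ 56) ^ 6e = 18 ^ 6e = 76
byte 4: (08 ^ 6d) ^ 63 = 65 ^ 63 = 06
byte 5: (8f ^ 8b) ^ 68 = 04 ^ 68 = 6c
byte 6: (aa ^ b5) ^ 20 = 1f ^ 20 = 3f
byte 7: (75 ^ 38) ^ 74 = 4d ^ 74 = 39

18ad0c76066c3f39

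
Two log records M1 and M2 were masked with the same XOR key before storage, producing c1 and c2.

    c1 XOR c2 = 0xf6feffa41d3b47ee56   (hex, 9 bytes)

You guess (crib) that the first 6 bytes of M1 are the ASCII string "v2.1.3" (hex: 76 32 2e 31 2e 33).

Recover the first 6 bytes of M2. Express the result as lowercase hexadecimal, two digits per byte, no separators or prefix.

80ccd1953308

Since c1 ⊕ c2 = M1 ⊕ M2, XORing with the guessed M1 bytes yields the corresponding M2 bytes: M2 = (c1 ⊕ c2) ⊕ M1.
byte 0: f6 xor 76 = 80
byte 1: fe xor 32 = cc
byte 2: ff xor 2e = d1
byte 3: a4 xor 31 = 95
byte 4: 1d xor 2e = 33
byte 5: 3b xor 33 = 08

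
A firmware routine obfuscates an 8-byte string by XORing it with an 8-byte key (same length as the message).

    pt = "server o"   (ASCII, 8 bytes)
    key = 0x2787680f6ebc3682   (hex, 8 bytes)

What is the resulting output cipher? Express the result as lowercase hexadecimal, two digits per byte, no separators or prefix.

54e21a790bce16ed

XOR is its own inverse, so applying the key byte-wise gives the result directly.
73 ⊕ 27 = 54
65 ⊕ 87 = e2
72 ⊕ 68 = 1a
76 ⊕ 0f = 79
65 ⊕ 6e = 0b
72 ⊕ bc = ce
20 ⊕ 36 = 16
6f ⊕ 82 = ed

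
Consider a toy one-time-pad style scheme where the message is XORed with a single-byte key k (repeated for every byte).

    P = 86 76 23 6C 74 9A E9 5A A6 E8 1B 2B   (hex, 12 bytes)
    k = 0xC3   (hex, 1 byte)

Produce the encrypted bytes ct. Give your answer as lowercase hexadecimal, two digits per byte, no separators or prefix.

45b5e0afb7592a99652bd8e8

The 1-byte key repeats, so the effective keystream is c3 c3 c3 c3 c3 c3 c3 c3 c3 c3 c3 c3.
byte 0: 134 ⊕ 195 =  69
byte 1: 118 ⊕ 195 = 181
byte 2:  35 ⊕ 195 = 224
byte 3: 108 ⊕ 195 = 175
byte 4: 116 ⊕ 195 = 183
byte 5: 154 ⊕ 195 =  89
byte 6: 233 ⊕ 195 =  42
byte 7:  90 ⊕ 195 = 153
byte 8: 166 ⊕ 195 = 101
byte 9: 232 ⊕ 195 =  43
byte 10:  27 ⊕ 195 = 216
byte 11:  43 ⊕ 195 = 232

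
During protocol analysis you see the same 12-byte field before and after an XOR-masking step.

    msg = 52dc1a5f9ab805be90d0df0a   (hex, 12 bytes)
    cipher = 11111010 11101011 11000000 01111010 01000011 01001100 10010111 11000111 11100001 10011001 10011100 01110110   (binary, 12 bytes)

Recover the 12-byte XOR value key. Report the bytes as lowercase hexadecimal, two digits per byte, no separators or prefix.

Since cipher = msg ⊕ key, XORing both sides with msg gives key = msg ⊕ cipher.
byte 0: 52 ^ fa = a8
byte 1: dc ^ eb = 37
byte 2: 1a ^ c0 = da
byte 3: 5f ^ 7a = 25
byte 4: 9a ^ 43 = d9
byte 5: b8 ^ 4c = f4
byte 6: 05 ^ 97 = 92
byte 7: be ^ c7 = 79
byte 8: 90 ^ e1 = 71
byte 9: d0 ^ 99 = 49
byte 10: df ^ 9c = 43
byte 11: 0a ^ 76 = 7c

a837da25d9f492797149437c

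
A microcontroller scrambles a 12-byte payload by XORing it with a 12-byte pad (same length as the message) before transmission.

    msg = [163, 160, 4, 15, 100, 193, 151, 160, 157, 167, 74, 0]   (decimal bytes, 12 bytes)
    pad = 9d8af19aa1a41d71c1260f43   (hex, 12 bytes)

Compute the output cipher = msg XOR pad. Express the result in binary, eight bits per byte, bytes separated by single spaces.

00111110 00101010 11110101 10010101 11000101 01100101 10001010 11010001 01011100 10000001 01000101 01000011

163 XOR 157 =  62
160 XOR 138 =  42
  4 XOR 241 = 245
 15 XOR 154 = 149
100 XOR 161 = 197
193 XOR 164 = 101
151 XOR  29 = 138
160 XOR 113 = 209
157 XOR 193 =  92
167 XOR  38 = 129
 74 XOR  15 =  69
  0 XOR  67 =  67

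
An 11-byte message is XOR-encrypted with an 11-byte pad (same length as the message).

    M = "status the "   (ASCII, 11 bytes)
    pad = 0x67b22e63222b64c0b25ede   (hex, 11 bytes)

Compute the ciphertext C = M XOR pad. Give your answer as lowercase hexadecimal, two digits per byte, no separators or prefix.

14c64f17575844b4da3bfe

XOR is its own inverse, so applying the key byte-wise gives the result directly.
73 xor 67 = 14
74 xor b2 = c6
61 xor 2e = 4f
74 xor 63 = 17
75 xor 22 = 57
73 xor 2b = 58
20 xor 64 = 44
74 xor c0 = b4
68 xor b2 = da
65 xor 5e = 3b
20 xor de = fe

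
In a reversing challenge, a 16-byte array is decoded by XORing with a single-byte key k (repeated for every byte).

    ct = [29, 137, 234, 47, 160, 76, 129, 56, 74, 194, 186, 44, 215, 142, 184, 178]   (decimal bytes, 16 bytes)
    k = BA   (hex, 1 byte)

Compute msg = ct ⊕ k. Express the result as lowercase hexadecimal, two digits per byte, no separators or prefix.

The 1-byte key repeats, so the effective keystream is ba ba ba ba ba ba ba ba ba ba ba ba ba ba ba ba.
byte 0: 1d XOR ba = a7
byte 1: 89 XOR ba = 33
byte 2: ea XOR ba = 50
byte 3: 2f XOR ba = 95
byte 4: a0 XOR ba = 1a
byte 5: 4c XOR ba = f6
byte 6: 81 XOR ba = 3b
byte 7: 38 XOR ba = 82
byte 8: 4a XOR ba = f0
byte 9: c2 XOR ba = 78
byte 10: ba XOR ba = 00
byte 11: 2c XOR ba = 96
byte 12: d7 XOR ba = 6d
byte 13: 8e XOR ba = 34
byte 14: b8 XOR ba = 02
byte 15: b2 XOR ba = 08

a73350951af63b82f07800966d340208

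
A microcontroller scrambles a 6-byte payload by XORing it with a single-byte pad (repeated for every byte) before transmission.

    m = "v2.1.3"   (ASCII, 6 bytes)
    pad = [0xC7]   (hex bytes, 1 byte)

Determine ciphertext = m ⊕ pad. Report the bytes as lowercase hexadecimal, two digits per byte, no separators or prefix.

b1f5e9f6e9f4

The 1-byte key repeats, so the effective keystream is c7 c7 c7 c7 c7 c7.
byte 0: 118 ⊕ 199 = 177
byte 1:  50 ⊕ 199 = 245
byte 2:  46 ⊕ 199 = 233
byte 3:  49 ⊕ 199 = 246
byte 4:  46 ⊕ 199 = 233
byte 5:  51 ⊕ 199 = 244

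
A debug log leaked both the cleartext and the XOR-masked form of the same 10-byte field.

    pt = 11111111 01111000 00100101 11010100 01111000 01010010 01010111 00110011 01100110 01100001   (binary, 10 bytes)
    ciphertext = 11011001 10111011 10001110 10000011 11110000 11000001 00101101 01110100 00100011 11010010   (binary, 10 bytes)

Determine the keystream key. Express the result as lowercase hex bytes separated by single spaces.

26 c3 ab 57 88 93 7a 47 45 b3

Since ciphertext = pt ⊕ key, XORing both sides with pt gives key = pt ⊕ ciphertext.
ff ⊕ d9 = 26
78 ⊕ bb = c3
25 ⊕ 8e = ab
d4 ⊕ 83 = 57
78 ⊕ f0 = 88
52 ⊕ c1 = 93
57 ⊕ 2d = 7a
33 ⊕ 74 = 47
66 ⊕ 23 = 45
61 ⊕ d2 = b3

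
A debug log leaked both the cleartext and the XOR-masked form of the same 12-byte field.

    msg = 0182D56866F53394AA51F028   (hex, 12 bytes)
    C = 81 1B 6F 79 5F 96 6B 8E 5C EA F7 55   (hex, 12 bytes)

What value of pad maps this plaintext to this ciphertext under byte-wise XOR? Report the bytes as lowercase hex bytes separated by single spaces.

80 99 ba 11 39 63 58 1a f6 bb 07 7d

Since C = msg ⊕ pad, XORing both sides with msg gives pad = msg ⊕ C.
byte 0: 01 xor 81 = 80
byte 1: 82 xor 1b = 99
byte 2: d5 xor 6f = ba
byte 3: 68 xor 79 = 11
byte 4: 66 xor 5f = 39
byte 5: f5 xor 96 = 63
byte 6: 33 xor 6b = 58
byte 7: 94 xor 8e = 1a
byte 8: aa xor 5c = f6
byte 9: 51 xor ea = bb
byte 10: f0 xor f7 = 07
byte 11: 28 xor 55 = 7d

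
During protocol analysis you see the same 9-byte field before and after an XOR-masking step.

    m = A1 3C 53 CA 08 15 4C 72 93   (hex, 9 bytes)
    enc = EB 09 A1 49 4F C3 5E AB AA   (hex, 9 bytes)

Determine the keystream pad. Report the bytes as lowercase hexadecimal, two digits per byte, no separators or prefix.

4a35f28347d612d939

Since enc = m ⊕ pad, XORing both sides with m gives pad = m ⊕ enc.
a1 ^ eb = 4a
3c ^ 09 = 35
53 ^ a1 = f2
ca ^ 49 = 83
08 ^ 4f = 47
15 ^ c3 = d6
4c ^ 5e = 12
72 ^ ab = d9
93 ^ aa = 39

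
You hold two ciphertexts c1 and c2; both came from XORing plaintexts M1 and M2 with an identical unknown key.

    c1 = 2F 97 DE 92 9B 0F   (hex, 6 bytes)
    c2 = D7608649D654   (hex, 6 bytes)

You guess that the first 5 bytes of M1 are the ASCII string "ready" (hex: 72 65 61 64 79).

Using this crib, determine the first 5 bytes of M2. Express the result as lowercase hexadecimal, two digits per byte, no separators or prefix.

First, c1 ⊕ c2 = (M1 ⊕ K) ⊕ (M2 ⊕ K) = M1 ⊕ M2, so the key drops out. Then M2 = (M1 ⊕ M2) ⊕ M1 over the first 5 bytes.
byte 0: (2f xor d7) xor 72 = f8 xor 72 = 8a
byte 1: (97 xor 60) xor 65 = f7 xor 65 = 92
byte 2: (de xor 86) xor 61 = 58 xor 61 = 39
byte 3: (92 xor 49) xor 64 = db xor 64 = bf
byte 4: (9b xor d6) xor 79 = 4d xor 79 = 34

8a9239bf34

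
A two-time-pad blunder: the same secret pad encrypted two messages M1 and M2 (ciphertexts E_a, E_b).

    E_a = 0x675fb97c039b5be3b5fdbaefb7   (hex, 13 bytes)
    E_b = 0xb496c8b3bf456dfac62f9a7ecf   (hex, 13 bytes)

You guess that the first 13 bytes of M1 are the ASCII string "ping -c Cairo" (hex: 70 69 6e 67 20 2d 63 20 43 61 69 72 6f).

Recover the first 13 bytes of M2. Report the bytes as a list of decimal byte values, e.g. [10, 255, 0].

[163, 160, 31, 168, 156, 243, 85, 57, 48, 179, 73, 227, 23]

First, E_a ⊕ E_b = (M1 ⊕ K) ⊕ (M2 ⊕ K) = M1 ⊕ M2, so the key drops out. Then M2 = (M1 ⊕ M2) ⊕ M1 over the first 13 bytes.
byte 0: (67 ⊕ b4) ⊕ 70 = d3 ⊕ 70 = a3
byte 1: (5f ⊕ 96) ⊕ 69 = c9 ⊕ 69 = a0
byte 2: (b9 ⊕ c8) ⊕ 6e = 71 ⊕ 6e = 1f
byte 3: (7c ⊕ b3) ⊕ 67 = cf ⊕ 67 = a8
byte 4: (03 ⊕ bf) ⊕ 20 = bc ⊕ 20 = 9c
byte 5: (9b ⊕ 45) ⊕ 2d = de ⊕ 2d = f3
byte 6: (5b ⊕ 6d) ⊕ 63 = 36 ⊕ 63 = 55
byte 7: (e3 ⊕ fa) ⊕ 20 = 19 ⊕ 20 = 39
byte 8: (b5 ⊕ c6) ⊕ 43 = 73 ⊕ 43 = 30
byte 9: (fd ⊕ 2f) ⊕ 61 = d2 ⊕ 61 = b3
byte 10: (ba ⊕ 9a) ⊕ 69 = 20 ⊕ 69 = 49
byte 11: (ef ⊕ 7e) ⊕ 72 = 91 ⊕ 72 = e3
byte 12: (b7 ⊕ cf) ⊕ 6f = 78 ⊕ 6f = 17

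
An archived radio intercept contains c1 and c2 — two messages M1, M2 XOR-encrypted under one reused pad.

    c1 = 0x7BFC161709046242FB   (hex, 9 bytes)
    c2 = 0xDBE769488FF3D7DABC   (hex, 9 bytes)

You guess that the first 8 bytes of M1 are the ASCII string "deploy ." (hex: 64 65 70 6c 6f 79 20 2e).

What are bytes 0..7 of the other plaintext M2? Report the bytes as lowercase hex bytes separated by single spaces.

First, c1 ⊕ c2 = (M1 ⊕ K) ⊕ (M2 ⊕ K) = M1 ⊕ M2, so the key drops out. Then M2 = (M1 ⊕ M2) ⊕ M1 over the first 8 bytes.
byte 0: (7b xor db) xor 64 = a0 xor 64 = c4
byte 1: (fc xor e7) xor 65 = 1b xor 65 = 7e
byte 2: (16 xor 69) xor 70 = 7f xor 70 = 0f
byte 3: (17 xor 48) xor 6c = 5f xor 6c = 33
byte 4: (09 xor 8f) xor 6f = 86 xor 6f = e9
byte 5: (04 xor f3) xor 79 = f7 xor 79 = 8e
byte 6: (62 xor d7) xor 20 = b5 xor 20 = 95
byte 7: (42 xor da) xor 2e = 98 xor 2e = b6

c4 7e 0f 33 e9 8e 95 b6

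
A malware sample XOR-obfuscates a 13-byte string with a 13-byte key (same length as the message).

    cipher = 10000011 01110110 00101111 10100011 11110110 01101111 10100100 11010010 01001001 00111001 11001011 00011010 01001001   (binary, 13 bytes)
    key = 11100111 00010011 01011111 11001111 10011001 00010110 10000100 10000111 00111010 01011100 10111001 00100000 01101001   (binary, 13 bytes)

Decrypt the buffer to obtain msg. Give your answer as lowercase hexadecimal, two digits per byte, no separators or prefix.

6465706c6f7920557365723a20

XOR is its own inverse, so applying the key byte-wise gives the result directly.
10000011 XOR 11100111 = 01100100
01110110 XOR 00010011 = 01100101
00101111 XOR 01011111 = 01110000
10100011 XOR 11001111 = 01101100
11110110 XOR 10011001 = 01101111
01101111 XOR 00010110 = 01111001
10100100 XOR 10000100 = 00100000
11010010 XOR 10000111 = 01010101
01001001 XOR 00111010 = 01110011
00111001 XOR 01011100 = 01100101
11001011 XOR 10111001 = 01110010
00011010 XOR 00100000 = 00111010
01001001 XOR 01101001 = 00100000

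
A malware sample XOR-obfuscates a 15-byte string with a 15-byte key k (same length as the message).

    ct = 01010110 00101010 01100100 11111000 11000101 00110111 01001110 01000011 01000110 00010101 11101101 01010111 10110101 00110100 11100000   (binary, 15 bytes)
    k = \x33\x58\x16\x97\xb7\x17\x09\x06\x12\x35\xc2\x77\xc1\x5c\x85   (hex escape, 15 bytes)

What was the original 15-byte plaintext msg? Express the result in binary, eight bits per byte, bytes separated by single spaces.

56 ^ 33 = 65
2a ^ 58 = 72
64 ^ 16 = 72
f8 ^ 97 = 6f
c5 ^ b7 = 72
37 ^ 17 = 20
4e ^ 09 = 47
43 ^ 06 = 45
46 ^ 12 = 54
15 ^ 35 = 20
ed ^ c2 = 2f
57 ^ 77 = 20
b5 ^ c1 = 74
34 ^ 5c = 68
e0 ^ 85 = 65

01100101 01110010 01110010 01101111 01110010 00100000 01000111 01000101 01010100 00100000 00101111 00100000 01110100 01101000 01100101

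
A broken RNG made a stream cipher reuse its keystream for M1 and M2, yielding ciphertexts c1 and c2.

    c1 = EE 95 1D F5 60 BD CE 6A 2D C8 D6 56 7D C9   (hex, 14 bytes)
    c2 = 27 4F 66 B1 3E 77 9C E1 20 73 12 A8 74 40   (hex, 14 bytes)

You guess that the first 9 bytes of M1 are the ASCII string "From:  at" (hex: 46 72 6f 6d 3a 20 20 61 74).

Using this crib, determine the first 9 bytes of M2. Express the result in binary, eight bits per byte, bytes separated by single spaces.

10001111 10101000 00010100 00101001 01100100 11101010 01110010 11101010 01111001

First, c1 ⊕ c2 = (M1 ⊕ K) ⊕ (M2 ⊕ K) = M1 ⊕ M2, so the key drops out. Then M2 = (M1 ⊕ M2) ⊕ M1 over the first 9 bytes.
byte 0: (ee XOR 27) XOR 46 = c9 XOR 46 = 8f
byte 1: (95 XOR 4f) XOR 72 = da XOR 72 = a8
byte 2: (1d XOR 66) XOR 6f = 7b XOR 6f = 14
byte 3: (f5 XOR b1) XOR 6d = 44 XOR 6d = 29
byte 4: (60 XOR 3e) XOR 3a = 5e XOR 3a = 64
byte 5: (bd XOR 77) XOR 20 = ca XOR 20 = ea
byte 6: (ce XOR 9c) XOR 20 = 52 XOR 20 = 72
byte 7: (6a XOR e1) XOR 61 = 8b XOR 61 = ea
byte 8: (2d XOR 20) XOR 74 = 0d XOR 74 = 79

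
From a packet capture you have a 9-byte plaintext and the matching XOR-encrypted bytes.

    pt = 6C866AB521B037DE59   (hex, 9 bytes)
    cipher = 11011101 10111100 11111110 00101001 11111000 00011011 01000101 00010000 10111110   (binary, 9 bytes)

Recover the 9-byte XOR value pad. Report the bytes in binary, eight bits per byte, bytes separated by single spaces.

Since cipher = pt ⊕ pad, XORing both sides with pt gives pad = pt ⊕ cipher.
byte 0: 6c ^ dd = b1
byte 1: 86 ^ bc = 3a
byte 2: 6a ^ fe = 94
byte 3: b5 ^ 29 = 9c
byte 4: 21 ^ f8 = d9
byte 5: b0 ^ 1b = ab
byte 6: 37 ^ 45 = 72
byte 7: de ^ 10 = ce
byte 8: 59 ^ be = e7

10110001 00111010 10010100 10011100 11011001 10101011 01110010 11001110 11100111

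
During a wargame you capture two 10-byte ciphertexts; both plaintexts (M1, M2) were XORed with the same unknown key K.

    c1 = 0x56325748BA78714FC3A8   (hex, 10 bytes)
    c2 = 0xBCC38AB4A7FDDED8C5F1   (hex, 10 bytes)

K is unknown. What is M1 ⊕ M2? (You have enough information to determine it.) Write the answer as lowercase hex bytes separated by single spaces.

c1 ⊕ c2 = (M1 ⊕ K) ⊕ (M2 ⊕ K) = M1 ⊕ M2 — the shared key cancels under XOR.
 86 ^ 188 = 234
 50 ^ 195 = 241
 87 ^ 138 = 221
 72 ^ 180 = 252
186 ^ 167 =  29
120 ^ 253 = 133
113 ^ 222 = 175
 79 ^ 216 = 151
195 ^ 197 =   6
168 ^ 241 =  89

ea f1 dd fc 1d 85 af 97 06 59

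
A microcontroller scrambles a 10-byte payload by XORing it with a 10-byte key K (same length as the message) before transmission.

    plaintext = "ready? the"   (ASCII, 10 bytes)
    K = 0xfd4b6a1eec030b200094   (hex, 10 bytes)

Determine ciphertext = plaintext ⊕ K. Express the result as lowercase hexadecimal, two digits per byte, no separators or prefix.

byte 0: 01110010 XOR 11111101 = 10001111
byte 1: 01100101 XOR 01001011 = 00101110
byte 2: 01100001 XOR 01101010 = 00001011
byte 3: 01100100 XOR 00011110 = 01111010
byte 4: 01111001 XOR 11101100 = 10010101
byte 5: 00111111 XOR 00000011 = 00111100
byte 6: 00100000 XOR 00001011 = 00101011
byte 7: 01110100 XOR 00100000 = 01010100
byte 8: 01101000 XOR 00000000 = 01101000
byte 9: 01100101 XOR 10010100 = 11110001

8f2e0b7a953c2b5468f1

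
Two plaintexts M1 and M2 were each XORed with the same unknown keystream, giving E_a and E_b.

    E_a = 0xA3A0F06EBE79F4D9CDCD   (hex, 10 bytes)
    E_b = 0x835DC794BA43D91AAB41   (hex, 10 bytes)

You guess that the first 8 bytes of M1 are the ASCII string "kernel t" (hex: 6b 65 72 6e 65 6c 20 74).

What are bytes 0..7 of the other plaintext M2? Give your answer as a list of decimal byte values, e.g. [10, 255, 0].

First, E_a ⊕ E_b = (M1 ⊕ K) ⊕ (M2 ⊕ K) = M1 ⊕ M2, so the key drops out. Then M2 = (M1 ⊕ M2) ⊕ M1 over the first 8 bytes.
byte 0: (a3 xor 83) xor 6b = 20 xor 6b = 4b
byte 1: (a0 xor 5d) xor 65 = fd xor 65 = 98
byte 2: (f0 xor c7) xor 72 = 37 xor 72 = 45
byte 3: (6e xor 94) xor 6e = fa xor 6e = 94
byte 4: (be xor ba) xor 65 = 04 xor 65 = 61
byte 5: (79 xor 43) xor 6c = 3a xor 6c = 56
byte 6: (f4 xor d9) xor 20 = 2d xor 20 = 0d
byte 7: (d9 xor 1a) xor 74 = c3 xor 74 = b7

[75, 152, 69, 148, 97, 86, 13, 183]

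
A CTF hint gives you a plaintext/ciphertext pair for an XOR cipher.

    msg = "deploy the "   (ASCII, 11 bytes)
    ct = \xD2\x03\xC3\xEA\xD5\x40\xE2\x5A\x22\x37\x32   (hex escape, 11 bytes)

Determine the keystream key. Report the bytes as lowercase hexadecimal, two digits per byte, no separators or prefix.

Since ct = msg ⊕ key, XORing both sides with msg gives key = msg ⊕ ct.
100 XOR 210 = 182
101 XOR   3 = 102
112 XOR 195 = 179
108 XOR 234 = 134
111 XOR 213 = 186
121 XOR  64 =  57
 32 XOR 226 = 194
116 XOR  90 =  46
104 XOR  34 =  74
101 XOR  55 =  82
 32 XOR  50 =  18

b666b386ba39c22e4a5212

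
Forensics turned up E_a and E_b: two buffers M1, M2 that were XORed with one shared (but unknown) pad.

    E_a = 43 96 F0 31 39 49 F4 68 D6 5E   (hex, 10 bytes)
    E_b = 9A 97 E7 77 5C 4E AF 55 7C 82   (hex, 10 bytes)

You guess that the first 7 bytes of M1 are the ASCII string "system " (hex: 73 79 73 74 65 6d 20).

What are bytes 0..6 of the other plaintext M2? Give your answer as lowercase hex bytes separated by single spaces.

First, E_a ⊕ E_b = (M1 ⊕ K) ⊕ (M2 ⊕ K) = M1 ⊕ M2, so the key drops out. Then M2 = (M1 ⊕ M2) ⊕ M1 over the first 7 bytes.
byte 0: (43 XOR 9a) XOR 73 = d9 XOR 73 = aa
byte 1: (96 XOR 97) XOR 79 = 01 XOR 79 = 78
byte 2: (f0 XOR e7) XOR 73 = 17 XOR 73 = 64
byte 3: (31 XOR 77) XOR 74 = 46 XOR 74 = 32
byte 4: (39 XOR 5c) XOR 65 = 65 XOR 65 = 00
byte 5: (49 XOR 4e) XOR 6d = 07 XOR 6d = 6a
byte 6: (f4 XOR af) XOR 20 = 5b XOR 20 = 7b

aa 78 64 32 00 6a 7b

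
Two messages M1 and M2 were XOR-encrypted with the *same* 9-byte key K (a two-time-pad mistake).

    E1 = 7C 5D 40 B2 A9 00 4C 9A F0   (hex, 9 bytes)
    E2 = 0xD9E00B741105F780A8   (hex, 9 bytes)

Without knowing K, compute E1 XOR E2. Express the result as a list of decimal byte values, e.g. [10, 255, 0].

[165, 189, 75, 198, 184, 5, 187, 26, 88]

E1 ⊕ E2 = (M1 ⊕ K) ⊕ (M2 ⊕ K) = M1 ⊕ M2 — the shared key cancels under XOR.
7c xor d9 = a5
5d xor e0 = bd
40 xor 0b = 4b
b2 xor 74 = c6
a9 xor 11 = b8
00 xor 05 = 05
4c xor f7 = bb
9a xor 80 = 1a
f0 xor a8 = 58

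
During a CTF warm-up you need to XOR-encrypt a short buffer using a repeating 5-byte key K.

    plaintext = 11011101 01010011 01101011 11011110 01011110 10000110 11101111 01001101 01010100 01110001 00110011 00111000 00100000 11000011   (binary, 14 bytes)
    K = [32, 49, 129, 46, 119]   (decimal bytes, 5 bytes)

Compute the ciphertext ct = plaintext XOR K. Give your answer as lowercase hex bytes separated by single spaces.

The 5-byte key repeats, so the effective keystream is 20 31 81 2e 77 20 31 81 2e 77 20 31 81 2e.
byte 0: 221 ^  32 = 253
byte 1:  83 ^  49 =  98
byte 2: 107 ^ 129 = 234
byte 3: 222 ^  46 = 240
byte 4:  94 ^ 119 =  41
byte 5: 134 ^  32 = 166
byte 6: 239 ^  49 = 222
byte 7:  77 ^ 129 = 204
byte 8:  84 ^  46 = 122
byte 9: 113 ^ 119 =   6
byte 10:  51 ^  32 =  19
byte 11:  56 ^  49 =   9
byte 12:  32 ^ 129 = 161
byte 13: 195 ^  46 = 237

fd 62 ea f0 29 a6 de cc 7a 06 13 09 a1 ed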